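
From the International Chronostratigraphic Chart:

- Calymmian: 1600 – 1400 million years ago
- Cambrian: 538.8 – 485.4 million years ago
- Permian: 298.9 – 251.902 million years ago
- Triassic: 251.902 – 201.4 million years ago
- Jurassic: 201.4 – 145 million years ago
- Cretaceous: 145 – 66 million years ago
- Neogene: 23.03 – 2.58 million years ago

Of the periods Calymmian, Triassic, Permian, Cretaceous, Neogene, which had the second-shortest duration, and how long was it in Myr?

Permian, 46.998 million years

Start − end for each: Calymmian 1600 − 1400 = 200; Triassic 251.902 − 201.4 = 50.502; Permian 298.9 − 251.902 = 46.998; Cretaceous 145 − 66 = 79; Neogene 23.03 − 2.58 = 20.45.
Ranking these from shortest: Neogene < Permian < Triassic < Cretaceous < Calymmian.
Position 2 in that ranking is Permian, which lasted 46.998 Myr.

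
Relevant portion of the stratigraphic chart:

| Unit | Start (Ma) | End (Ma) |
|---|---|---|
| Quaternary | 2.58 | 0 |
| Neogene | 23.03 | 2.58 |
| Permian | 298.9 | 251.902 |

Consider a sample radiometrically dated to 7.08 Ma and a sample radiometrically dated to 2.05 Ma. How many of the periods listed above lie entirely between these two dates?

0

The older date is 7.08 Ma and the younger is 2.05 Ma.
No period both begins after 7.08 Ma and ends before 2.05 Ma, so the count is 0.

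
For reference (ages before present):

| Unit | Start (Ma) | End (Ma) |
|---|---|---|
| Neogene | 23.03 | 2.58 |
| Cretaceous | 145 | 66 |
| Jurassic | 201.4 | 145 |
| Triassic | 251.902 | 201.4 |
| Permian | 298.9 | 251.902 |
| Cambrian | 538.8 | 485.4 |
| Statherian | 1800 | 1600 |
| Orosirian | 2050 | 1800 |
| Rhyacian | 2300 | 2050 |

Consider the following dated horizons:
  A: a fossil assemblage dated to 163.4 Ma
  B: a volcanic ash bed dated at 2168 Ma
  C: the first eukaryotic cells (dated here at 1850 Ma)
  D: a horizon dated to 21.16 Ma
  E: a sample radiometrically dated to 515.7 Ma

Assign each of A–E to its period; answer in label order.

A — Jurassic; B — Rhyacian; C — Orosirian; D — Neogene; E — Cambrian

Match each age against the start–end ranges in the excerpt: A = 163.4 Ma → Jurassic (201.4–145); B = 2168 Ma → Rhyacian (2300–2050); C = 1850 Ma → Orosirian (2050–1800); D = 21.16 Ma → Neogene (23.03–2.58); E = 515.7 Ma → Cambrian (538.8–485.4).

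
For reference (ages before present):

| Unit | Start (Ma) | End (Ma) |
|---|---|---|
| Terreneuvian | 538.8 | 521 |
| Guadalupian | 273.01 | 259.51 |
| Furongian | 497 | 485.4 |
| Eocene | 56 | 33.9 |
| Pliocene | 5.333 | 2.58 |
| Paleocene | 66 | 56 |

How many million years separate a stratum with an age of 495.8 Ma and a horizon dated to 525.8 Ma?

525.8 − 495.8 = 30 million years.

30 million years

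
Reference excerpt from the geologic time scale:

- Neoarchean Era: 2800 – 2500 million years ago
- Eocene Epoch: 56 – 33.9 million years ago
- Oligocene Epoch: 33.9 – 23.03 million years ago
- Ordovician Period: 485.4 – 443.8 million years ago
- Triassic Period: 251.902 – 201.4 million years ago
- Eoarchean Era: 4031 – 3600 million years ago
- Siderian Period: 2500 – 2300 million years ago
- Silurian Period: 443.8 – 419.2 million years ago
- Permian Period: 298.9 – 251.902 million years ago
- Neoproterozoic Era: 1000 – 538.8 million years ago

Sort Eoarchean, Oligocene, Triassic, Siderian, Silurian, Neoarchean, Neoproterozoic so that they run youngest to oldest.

Read off each span (Ma): Eoarchean 4031–3600; Oligocene 33.9–23.03; Triassic 251.902–201.4; Siderian 2500–2300; Silurian 443.8–419.2; Neoarchean 2800–2500; Neoproterozoic 1000–538.8.
Larger Ma is older, so oldest→youngest is Eoarchean, Neoarchean, Siderian, Neoproterozoic, Silurian, Triassic, Oligocene; reverse it for youngest→oldest.

Oligocene, then Triassic, then Silurian, then Neoproterozoic, then Siderian, then Neoarchean, then Eoarchean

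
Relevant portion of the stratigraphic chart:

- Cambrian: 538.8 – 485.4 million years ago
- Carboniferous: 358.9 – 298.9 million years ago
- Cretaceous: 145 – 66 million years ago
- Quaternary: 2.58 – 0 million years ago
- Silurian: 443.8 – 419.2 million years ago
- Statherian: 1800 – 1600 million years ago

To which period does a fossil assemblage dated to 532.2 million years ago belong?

532.2 Ma lies between 538.8 and 485.4 Ma, so it falls in the Cambrian.

Cambrian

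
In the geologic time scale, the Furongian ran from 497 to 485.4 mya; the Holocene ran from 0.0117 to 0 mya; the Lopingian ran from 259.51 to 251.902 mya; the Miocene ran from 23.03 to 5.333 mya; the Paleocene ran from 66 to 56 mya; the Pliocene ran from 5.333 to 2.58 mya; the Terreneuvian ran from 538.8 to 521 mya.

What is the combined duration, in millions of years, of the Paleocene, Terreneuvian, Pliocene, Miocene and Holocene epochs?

48.2617 million years

Each duration: Paleocene = 10; Terreneuvian = 17.8; Pliocene = 2.753; Miocene = 17.697; Holocene = 0.0117.
Sum: 10 + 17.8 + 2.753 + 17.697 + 0.0117 = 48.2617 Myr.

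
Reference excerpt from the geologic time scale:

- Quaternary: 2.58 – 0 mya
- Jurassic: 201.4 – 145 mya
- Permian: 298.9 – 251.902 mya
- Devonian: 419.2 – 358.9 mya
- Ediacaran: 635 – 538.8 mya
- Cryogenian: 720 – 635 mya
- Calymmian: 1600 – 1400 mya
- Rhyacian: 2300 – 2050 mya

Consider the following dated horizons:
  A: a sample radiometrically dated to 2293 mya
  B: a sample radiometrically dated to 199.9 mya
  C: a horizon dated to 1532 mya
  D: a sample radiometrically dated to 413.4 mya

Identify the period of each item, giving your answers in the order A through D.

A: 2293 Ma lies in 2300–2050 Ma, so Rhyacian.
B: 199.9 Ma lies in 201.4–145 Ma, so Jurassic.
C: 1532 Ma lies in 1600–1400 Ma, so Calymmian.
D: 413.4 Ma lies in 419.2–358.9 Ma, so Devonian.

A — Rhyacian; B — Jurassic; C — Calymmian; D — Devonian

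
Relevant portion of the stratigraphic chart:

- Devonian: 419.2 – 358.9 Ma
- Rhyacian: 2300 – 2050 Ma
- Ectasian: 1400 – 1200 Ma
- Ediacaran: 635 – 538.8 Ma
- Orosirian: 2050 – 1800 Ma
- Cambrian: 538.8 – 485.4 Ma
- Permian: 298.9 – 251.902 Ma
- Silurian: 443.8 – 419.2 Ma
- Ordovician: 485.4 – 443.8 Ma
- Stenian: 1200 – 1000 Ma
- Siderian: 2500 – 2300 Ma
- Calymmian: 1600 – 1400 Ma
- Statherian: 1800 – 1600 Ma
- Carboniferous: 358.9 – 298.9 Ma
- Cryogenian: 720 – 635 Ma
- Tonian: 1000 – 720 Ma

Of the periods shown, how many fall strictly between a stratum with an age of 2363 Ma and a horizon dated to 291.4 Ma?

The older date is 2363 Ma and the younger is 291.4 Ma.
Periods with start < 2363 and end > 291.4 Ma: Rhyacian (2300–2050), Orosirian (2050–1800), Statherian (1800–1600), Calymmian (1600–1400), Ectasian (1400–1200), Stenian (1200–1000), Tonian (1000–720), Cryogenian (720–635), Ediacaran (635–538.8), Cambrian (538.8–485.4), Ordovician (485.4–443.8), Silurian (443.8–419.2), Devonian (419.2–358.9), Carboniferous (358.9–298.9).
That is 14 complete periods.

14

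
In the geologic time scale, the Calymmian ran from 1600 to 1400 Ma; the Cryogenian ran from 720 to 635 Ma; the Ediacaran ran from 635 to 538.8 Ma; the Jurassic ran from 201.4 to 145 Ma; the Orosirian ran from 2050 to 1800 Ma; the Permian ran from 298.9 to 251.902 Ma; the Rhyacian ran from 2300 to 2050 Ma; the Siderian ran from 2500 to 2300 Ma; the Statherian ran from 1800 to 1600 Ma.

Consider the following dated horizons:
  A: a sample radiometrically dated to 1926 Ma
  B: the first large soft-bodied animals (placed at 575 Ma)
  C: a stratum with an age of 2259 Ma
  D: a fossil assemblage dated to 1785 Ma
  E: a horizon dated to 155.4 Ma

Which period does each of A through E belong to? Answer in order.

A — Orosirian; B — Ediacaran; C — Rhyacian; D — Statherian; E — Jurassic

A: 1926 Ma lies in 2050–1800 Ma, so Orosirian.
B: 575 Ma lies in 635–538.8 Ma, so Ediacaran.
C: 2259 Ma lies in 2300–2050 Ma, so Rhyacian.
D: 1785 Ma lies in 1800–1600 Ma, so Statherian.
E: 155.4 Ma lies in 201.4–145 Ma, so Jurassic.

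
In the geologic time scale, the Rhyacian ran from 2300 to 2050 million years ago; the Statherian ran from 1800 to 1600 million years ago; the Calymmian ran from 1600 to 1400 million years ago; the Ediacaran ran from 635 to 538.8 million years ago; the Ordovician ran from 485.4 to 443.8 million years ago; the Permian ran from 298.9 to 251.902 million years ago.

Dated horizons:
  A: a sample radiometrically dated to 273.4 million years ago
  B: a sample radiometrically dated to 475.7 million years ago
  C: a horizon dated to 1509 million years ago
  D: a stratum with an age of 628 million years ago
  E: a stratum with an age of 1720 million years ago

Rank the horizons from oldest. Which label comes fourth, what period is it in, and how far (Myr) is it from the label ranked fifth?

Sorted oldest-first by Ma: E (1720), C (1509), D (628), B (475.7), A (273.4).
The fourth oldest is B at 475.7 Ma, which lies in 485.4–443.8 Ma: the Ordovician.
The fifth oldest is A at 273.4 Ma; separation = |475.7 − 273.4| = 202.3 Myr.

B, in the Ordovician; 202.3 million years to A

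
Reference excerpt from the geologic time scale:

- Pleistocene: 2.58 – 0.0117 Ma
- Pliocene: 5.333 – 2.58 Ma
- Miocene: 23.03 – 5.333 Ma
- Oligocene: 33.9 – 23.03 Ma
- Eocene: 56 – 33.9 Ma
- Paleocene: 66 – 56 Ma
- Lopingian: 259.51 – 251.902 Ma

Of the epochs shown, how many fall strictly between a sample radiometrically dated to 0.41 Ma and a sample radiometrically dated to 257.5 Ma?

5

The older date is 257.5 Ma and the younger is 0.41 Ma.
Epochs with start < 257.5 and end > 0.41 Ma: Paleocene (66–56), Eocene (56–33.9), Oligocene (33.9–23.03), Miocene (23.03–5.333), Pliocene (5.333–2.58).
That is 5 complete epochs.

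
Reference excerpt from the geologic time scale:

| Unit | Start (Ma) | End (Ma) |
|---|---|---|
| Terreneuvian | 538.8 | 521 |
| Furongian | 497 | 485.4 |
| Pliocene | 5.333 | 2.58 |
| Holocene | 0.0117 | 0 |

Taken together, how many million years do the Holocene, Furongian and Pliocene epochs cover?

14.3647 million years

Each duration: Holocene = 0.0117; Furongian = 11.6; Pliocene = 2.753.
Sum: 0.0117 + 11.6 + 2.753 = 14.3647 Myr.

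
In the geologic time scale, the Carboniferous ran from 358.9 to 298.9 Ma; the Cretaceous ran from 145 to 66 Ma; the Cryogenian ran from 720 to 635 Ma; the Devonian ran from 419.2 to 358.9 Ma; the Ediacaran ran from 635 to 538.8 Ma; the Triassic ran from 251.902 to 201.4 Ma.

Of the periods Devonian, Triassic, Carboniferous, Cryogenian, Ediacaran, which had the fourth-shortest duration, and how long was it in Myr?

Cryogenian, 85 million years

Durations: Devonian 60.3; Triassic 50.502; Carboniferous 60; Cryogenian 85; Ediacaran 96.2 Myr.
Sorted shortest-first: Triassic (50.502), Carboniferous (60), Devonian (60.3), Cryogenian (85), Ediacaran (96.2).
The fourth shortest is Cryogenian at 85 Myr.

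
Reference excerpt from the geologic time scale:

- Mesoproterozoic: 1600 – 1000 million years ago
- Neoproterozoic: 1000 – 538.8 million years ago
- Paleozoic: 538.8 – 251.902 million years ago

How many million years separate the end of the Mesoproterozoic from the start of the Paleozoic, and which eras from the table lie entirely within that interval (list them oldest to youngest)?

End of Mesoproterozoic = 1000 Ma; start of Paleozoic = 538.8 Ma.
Gap = 1000 − 538.8 = 461.2 Myr.
Eras wholly inside 1000–538.8 Ma: Neoproterozoic (1000–538.8).

461.2 million years; Neoproterozoic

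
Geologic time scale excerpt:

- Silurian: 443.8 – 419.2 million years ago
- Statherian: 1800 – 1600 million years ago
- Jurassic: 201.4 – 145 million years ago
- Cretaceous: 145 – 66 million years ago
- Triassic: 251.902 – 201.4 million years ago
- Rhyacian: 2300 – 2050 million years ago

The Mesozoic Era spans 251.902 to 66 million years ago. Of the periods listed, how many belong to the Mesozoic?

Periods inside 251.902–66 Ma: Triassic, Jurassic, Cretaceous — 3 in total.

3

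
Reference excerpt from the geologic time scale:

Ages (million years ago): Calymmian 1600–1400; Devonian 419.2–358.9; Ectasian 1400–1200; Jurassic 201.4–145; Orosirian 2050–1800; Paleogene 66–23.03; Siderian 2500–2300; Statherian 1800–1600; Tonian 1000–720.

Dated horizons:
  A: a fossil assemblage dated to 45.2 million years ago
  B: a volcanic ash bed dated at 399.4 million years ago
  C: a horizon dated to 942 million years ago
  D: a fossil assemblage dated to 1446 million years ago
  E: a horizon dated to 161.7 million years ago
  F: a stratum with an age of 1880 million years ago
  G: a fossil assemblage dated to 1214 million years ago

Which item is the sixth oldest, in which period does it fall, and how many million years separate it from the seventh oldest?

E, in the Jurassic; 116.5 million years to A

Larger Ma means older, so oldest first: F 1880 > D 1446 > G 1214 > C 942 > B 399.4 > E 161.7 > A 45.2.
Counting 6 along gives E (161.7 Ma); the excerpt puts that inside the Jurassic, 201.4–145 Ma.
Next in line is A (45.2 Ma), and 161.7 − 45.2 = 116.5 Myr.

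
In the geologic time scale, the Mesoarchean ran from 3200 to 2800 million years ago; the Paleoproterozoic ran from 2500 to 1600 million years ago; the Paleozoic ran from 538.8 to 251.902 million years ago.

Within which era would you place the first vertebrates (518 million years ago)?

Paleozoic

518 Ma lies between 538.8 and 251.902 Ma, so it falls in the Paleozoic.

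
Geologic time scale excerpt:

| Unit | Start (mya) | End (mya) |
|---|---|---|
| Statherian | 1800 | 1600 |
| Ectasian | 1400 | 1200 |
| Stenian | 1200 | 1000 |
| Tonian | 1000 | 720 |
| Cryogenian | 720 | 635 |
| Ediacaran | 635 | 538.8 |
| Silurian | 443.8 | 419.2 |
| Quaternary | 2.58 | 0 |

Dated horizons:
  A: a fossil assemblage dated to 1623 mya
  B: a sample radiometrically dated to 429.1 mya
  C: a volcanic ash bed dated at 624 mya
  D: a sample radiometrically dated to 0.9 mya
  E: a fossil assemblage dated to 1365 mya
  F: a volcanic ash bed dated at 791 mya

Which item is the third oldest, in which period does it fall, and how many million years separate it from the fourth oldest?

Larger Ma means older, so oldest first: A 1623 > E 1365 > F 791 > C 624 > B 429.1 > D 0.9.
Counting 3 along gives F (791 Ma); the excerpt puts that inside the Tonian, 1000–720 Ma.
Next in line is C (624 Ma), and 791 − 624 = 167 Myr.

F, in the Tonian; 167 million years to C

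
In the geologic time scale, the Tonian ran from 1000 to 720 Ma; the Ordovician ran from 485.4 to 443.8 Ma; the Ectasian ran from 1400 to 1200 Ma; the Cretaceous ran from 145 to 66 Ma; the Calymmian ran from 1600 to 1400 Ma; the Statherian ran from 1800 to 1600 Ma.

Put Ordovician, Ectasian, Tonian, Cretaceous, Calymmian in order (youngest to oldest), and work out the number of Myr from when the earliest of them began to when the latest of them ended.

Start ages (Ma): Calymmian 1600, Ectasian 1400, Tonian 1000, Ordovician 485.4, Cretaceous 145.
Ordered youngest to oldest: Cretaceous, Ordovician, Tonian, Ectasian, Calymmian.
Span = 1600 − 66 = 1534 Myr.

Cretaceous, Ordovician, Tonian, Ectasian, Calymmian; total span 1534 Myr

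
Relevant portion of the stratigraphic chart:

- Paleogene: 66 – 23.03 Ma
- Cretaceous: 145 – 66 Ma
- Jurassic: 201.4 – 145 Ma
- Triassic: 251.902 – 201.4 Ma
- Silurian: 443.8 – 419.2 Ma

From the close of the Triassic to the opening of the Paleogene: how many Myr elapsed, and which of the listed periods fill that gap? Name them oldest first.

End of Triassic = 201.4 Ma; start of Paleogene = 66 Ma.
Gap = 201.4 − 66 = 135.4 Myr.
Periods wholly inside 201.4–66 Ma: Jurassic (201.4–145), Cretaceous (145–66).

135.4 million years; Jurassic, Cretaceous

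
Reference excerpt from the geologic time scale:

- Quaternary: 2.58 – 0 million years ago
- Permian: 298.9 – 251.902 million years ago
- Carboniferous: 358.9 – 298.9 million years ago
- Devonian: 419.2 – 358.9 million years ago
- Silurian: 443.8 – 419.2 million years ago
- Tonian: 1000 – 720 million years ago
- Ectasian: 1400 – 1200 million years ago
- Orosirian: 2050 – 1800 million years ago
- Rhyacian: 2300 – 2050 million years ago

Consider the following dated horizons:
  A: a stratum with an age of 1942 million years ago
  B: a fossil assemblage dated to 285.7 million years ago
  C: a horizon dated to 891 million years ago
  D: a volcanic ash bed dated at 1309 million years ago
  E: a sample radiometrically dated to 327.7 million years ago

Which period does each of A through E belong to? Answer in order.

A: 1942 Ma lies in 2050–1800 Ma, so Orosirian.
B: 285.7 Ma lies in 298.9–251.902 Ma, so Permian.
C: 891 Ma lies in 1000–720 Ma, so Tonian.
D: 1309 Ma lies in 1400–1200 Ma, so Ectasian.
E: 327.7 Ma lies in 358.9–298.9 Ma, so Carboniferous.

A — Orosirian; B — Permian; C — Tonian; D — Ectasian; E — Carboniferous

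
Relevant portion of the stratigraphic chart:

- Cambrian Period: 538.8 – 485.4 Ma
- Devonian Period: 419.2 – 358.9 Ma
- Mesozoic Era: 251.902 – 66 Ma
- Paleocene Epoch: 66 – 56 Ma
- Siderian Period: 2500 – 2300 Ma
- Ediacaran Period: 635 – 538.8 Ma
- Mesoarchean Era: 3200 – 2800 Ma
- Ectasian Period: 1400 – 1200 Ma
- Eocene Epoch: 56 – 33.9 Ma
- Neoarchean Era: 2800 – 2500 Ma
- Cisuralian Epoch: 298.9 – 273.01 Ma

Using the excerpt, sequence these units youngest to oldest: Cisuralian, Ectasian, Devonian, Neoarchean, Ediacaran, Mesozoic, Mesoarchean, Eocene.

The oldest of these is Mesoarchean (starts 3200 Ma) and the youngest is Eocene (ends 33.9 Ma).
In between, by decreasing start age: Neoarchean (2800), Ectasian (1400), Ediacaran (635), Devonian (419.2), Cisuralian (298.9), Mesozoic (251.902).
Listing youngest first means reversing that sequence.

Eocene, Mesozoic, Cisuralian, Devonian, Ediacaran, Ectasian, Neoarchean, Mesoarchean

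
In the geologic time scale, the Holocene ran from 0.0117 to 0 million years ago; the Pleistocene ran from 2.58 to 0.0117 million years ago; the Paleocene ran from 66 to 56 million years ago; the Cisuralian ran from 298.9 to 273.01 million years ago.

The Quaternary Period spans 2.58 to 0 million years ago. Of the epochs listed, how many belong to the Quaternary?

2

Epochs inside 2.58–0 Ma: Pleistocene, Holocene — 2 in total.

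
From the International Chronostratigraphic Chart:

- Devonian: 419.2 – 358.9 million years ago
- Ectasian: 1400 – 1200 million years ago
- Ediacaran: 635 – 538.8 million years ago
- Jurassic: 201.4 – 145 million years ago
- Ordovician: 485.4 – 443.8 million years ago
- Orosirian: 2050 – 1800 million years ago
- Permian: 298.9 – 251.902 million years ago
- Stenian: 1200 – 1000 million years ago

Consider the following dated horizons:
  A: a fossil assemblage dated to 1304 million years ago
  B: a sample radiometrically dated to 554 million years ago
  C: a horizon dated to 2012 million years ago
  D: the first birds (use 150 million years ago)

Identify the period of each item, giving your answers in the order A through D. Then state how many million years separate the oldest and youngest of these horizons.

A — Ectasian; B — Ediacaran; C — Orosirian; D — Jurassic; span 1862 million years

A: 1304 Ma lies in 1400–1200 Ma, so Ectasian.
B: 554 Ma lies in 635–538.8 Ma, so Ediacaran.
C: 2012 Ma lies in 2050–1800 Ma, so Orosirian.
D: 150 Ma lies in 201.4–145 Ma, so Jurassic.
Oldest = 2012 Ma, youngest = 150 Ma → span 1862 Myr.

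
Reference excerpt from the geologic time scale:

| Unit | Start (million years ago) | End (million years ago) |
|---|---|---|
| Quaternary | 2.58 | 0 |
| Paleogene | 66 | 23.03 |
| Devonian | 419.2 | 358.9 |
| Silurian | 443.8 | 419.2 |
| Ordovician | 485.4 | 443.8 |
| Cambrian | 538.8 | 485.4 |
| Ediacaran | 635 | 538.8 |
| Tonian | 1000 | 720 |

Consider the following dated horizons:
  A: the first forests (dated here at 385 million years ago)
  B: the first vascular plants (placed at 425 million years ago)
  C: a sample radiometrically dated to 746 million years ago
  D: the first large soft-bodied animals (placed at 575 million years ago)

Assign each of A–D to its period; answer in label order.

A — Devonian; B — Silurian; C — Tonian; D — Ediacaran

A: 385 Ma lies in 419.2–358.9 Ma, so Devonian.
B: 425 Ma lies in 443.8–419.2 Ma, so Silurian.
C: 746 Ma lies in 1000–720 Ma, so Tonian.
D: 575 Ma lies in 635–538.8 Ma, so Ediacaran.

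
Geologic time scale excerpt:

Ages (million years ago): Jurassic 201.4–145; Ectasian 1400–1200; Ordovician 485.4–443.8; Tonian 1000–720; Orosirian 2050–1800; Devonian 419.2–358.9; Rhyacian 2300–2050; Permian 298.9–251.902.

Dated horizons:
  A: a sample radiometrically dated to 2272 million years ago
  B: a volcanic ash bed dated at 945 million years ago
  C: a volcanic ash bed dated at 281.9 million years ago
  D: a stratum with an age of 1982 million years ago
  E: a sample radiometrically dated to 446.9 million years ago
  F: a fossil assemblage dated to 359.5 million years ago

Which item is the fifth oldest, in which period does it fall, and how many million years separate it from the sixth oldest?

F, in the Devonian; 77.6 million years to C

Sorted oldest-first by Ma: A (2272), D (1982), B (945), E (446.9), F (359.5), C (281.9).
The fifth oldest is F at 359.5 Ma, which lies in 419.2–358.9 Ma: the Devonian.
The sixth oldest is C at 281.9 Ma; separation = |359.5 − 281.9| = 77.6 Myr.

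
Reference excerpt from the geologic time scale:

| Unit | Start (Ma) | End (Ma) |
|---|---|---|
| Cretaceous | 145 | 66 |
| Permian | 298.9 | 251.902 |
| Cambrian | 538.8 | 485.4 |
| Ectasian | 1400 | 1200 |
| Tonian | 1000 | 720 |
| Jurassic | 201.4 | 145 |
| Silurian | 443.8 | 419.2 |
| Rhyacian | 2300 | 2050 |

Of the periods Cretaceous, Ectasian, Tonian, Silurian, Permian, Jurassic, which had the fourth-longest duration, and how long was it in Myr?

Durations: Cretaceous 79; Ectasian 200; Tonian 280; Silurian 24.6; Permian 46.998; Jurassic 56.4 Myr.
Sorted longest-first: Tonian (280), Ectasian (200), Cretaceous (79), Jurassic (56.4), Permian (46.998), Silurian (24.6).
The fourth longest is Jurassic at 56.4 Myr.

Jurassic, 56.4 million years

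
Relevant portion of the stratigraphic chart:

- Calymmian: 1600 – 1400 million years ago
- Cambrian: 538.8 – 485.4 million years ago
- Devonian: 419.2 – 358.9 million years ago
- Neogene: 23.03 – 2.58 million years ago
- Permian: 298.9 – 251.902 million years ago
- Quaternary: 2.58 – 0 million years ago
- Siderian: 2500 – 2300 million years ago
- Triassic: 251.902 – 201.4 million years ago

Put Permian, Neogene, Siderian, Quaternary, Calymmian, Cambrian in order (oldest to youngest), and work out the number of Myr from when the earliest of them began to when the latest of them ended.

From the excerpt: Permian 298.9–251.902; Neogene 23.03–2.58; Siderian 2500–2300; Quaternary 2.58–0; Calymmian 1600–1400; Cambrian 538.8–485.4 (Ma).
Larger Ma is earlier, so the oldest is Siderian and the youngest is Quaternary; oldest to youngest: Siderian, Calymmian, Cambrian, Permian, Neogene, Quaternary.
Oldest start 2500 minus youngest end 0 gives 2500 Myr overall.

Siderian → Calymmian → Cambrian → Permian → Neogene → Quaternary; total span 2500 Myr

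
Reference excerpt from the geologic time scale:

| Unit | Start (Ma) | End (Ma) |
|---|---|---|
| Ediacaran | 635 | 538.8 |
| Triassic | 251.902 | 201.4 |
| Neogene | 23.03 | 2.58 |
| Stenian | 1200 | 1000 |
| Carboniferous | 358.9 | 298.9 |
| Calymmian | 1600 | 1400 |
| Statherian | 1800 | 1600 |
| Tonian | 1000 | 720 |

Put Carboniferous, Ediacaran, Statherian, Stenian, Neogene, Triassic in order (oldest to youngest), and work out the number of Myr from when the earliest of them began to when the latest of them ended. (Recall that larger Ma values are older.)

From the excerpt: Carboniferous 358.9–298.9; Ediacaran 635–538.8; Statherian 1800–1600; Stenian 1200–1000; Neogene 23.03–2.58; Triassic 251.902–201.4 (Ma).
Larger Ma is earlier, so the oldest is Statherian and the youngest is Neogene; oldest to youngest: Statherian, Stenian, Ediacaran, Carboniferous, Triassic, Neogene.
Oldest start 1800 minus youngest end 2.58 gives 1797.42 Myr overall.

Statherian → Stenian → Ediacaran → Carboniferous → Triassic → Neogene; total span 1797.42 Myr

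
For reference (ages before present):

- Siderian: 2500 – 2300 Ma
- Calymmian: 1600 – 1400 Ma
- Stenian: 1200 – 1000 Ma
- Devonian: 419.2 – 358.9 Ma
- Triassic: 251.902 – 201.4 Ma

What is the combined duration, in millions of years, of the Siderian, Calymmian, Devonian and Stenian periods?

660.3 million years

Each duration: Siderian = 200; Calymmian = 200; Devonian = 60.3; Stenian = 200.
Sum: 200 + 200 + 60.3 + 200 = 660.3 Myr.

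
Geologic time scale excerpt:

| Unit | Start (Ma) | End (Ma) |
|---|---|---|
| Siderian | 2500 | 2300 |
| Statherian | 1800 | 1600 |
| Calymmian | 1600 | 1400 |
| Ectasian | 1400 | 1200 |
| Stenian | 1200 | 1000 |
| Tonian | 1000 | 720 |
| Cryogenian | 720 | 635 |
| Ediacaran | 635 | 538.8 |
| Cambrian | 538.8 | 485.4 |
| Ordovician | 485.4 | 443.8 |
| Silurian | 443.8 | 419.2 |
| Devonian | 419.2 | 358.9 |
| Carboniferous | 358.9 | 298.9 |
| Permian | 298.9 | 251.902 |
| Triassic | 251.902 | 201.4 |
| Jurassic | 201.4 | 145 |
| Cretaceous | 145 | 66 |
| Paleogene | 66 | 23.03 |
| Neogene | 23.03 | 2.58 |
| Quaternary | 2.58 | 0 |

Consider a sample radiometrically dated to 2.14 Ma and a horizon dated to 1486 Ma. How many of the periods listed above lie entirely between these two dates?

16

1486 Ma sits inside the Calymmian (1600–1400) and 2.14 Ma inside the Quaternary (2.58–0); neither of those is wholly between the two dates.
The listed periods lying completely between them are Ectasian, Stenian, Tonian, Cryogenian, Ediacaran, Cambrian, Ordovician, Silurian, Devonian, Carboniferous, Permian, Triassic, Jurassic, Cretaceous, Paleogene, Neogene — 16 in all.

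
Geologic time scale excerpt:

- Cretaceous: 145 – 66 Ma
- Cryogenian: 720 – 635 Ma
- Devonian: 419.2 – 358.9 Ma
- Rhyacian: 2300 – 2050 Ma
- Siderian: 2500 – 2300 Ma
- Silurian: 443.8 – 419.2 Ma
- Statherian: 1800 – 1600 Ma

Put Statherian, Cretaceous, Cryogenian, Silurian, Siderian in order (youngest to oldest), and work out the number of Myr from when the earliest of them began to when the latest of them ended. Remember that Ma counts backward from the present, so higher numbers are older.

From the excerpt: Statherian 1800–1600; Cretaceous 145–66; Cryogenian 720–635; Silurian 443.8–419.2; Siderian 2500–2300 (Ma).
Larger Ma is earlier, so the oldest is Siderian and the youngest is Cretaceous; youngest to oldest: Cretaceous, Silurian, Cryogenian, Statherian, Siderian.
Oldest start 2500 minus youngest end 66 gives 2434 Myr overall.

Cretaceous, Silurian, Cryogenian, Statherian, Siderian; total span 2434 Myr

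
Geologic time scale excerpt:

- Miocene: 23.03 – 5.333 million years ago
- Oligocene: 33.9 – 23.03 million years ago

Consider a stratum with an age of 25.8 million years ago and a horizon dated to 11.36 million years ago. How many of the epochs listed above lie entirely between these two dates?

Checking each listed span, none has both start < 25.8 Ma and end > 11.36 Ma — every epoch straddles one of the two dates or lies outside them — so the count is 0.

0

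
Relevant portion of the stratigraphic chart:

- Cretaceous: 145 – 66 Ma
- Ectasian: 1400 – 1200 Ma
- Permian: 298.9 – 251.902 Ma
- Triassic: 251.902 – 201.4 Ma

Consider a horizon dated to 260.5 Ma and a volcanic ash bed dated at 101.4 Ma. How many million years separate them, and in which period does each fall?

Elapsed time: 260.5 − 101.4 = 159.1 Myr.
260.5 Ma lies within 298.9–251.902 Ma: Permian.
101.4 Ma lies within 145–66 Ma: Cretaceous.

159.1 million years apart; the first in the Permian, the second in the Cretaceous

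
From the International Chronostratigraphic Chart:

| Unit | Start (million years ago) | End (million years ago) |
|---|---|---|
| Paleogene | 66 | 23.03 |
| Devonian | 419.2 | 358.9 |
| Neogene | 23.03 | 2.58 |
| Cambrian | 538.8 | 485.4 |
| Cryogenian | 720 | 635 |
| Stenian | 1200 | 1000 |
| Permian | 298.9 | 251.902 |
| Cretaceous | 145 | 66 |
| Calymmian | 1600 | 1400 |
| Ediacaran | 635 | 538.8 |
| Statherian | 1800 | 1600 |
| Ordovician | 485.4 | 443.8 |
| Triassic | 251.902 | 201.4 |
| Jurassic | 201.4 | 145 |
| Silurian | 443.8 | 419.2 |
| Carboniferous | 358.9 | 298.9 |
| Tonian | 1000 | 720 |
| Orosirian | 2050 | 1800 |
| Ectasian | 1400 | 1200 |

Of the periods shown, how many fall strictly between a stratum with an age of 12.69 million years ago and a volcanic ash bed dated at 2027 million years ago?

The older date is 2027 Ma and the younger is 12.69 Ma.
Periods with start < 2027 and end > 12.69 Ma: Statherian (1800–1600), Calymmian (1600–1400), Ectasian (1400–1200), Stenian (1200–1000), Tonian (1000–720), Cryogenian (720–635), Ediacaran (635–538.8), Cambrian (538.8–485.4), Ordovician (485.4–443.8), Silurian (443.8–419.2), Devonian (419.2–358.9), Carboniferous (358.9–298.9), Permian (298.9–251.902), Triassic (251.902–201.4), Jurassic (201.4–145), Cretaceous (145–66), Paleogene (66–23.03).
That is 17 complete periods.

17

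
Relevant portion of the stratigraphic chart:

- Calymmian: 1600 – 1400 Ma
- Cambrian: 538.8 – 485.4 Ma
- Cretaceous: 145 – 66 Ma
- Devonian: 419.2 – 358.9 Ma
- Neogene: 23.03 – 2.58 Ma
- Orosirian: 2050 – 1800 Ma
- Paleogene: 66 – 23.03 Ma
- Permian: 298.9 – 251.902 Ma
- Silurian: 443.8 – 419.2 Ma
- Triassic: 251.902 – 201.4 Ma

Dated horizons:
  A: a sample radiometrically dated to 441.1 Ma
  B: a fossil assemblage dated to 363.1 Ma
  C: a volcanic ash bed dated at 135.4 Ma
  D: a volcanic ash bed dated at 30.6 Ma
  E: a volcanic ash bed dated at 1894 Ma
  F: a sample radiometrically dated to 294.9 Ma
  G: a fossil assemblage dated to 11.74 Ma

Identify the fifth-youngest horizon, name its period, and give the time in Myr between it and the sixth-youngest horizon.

Smaller Ma means younger, so youngest first: G 11.74 < D 30.6 < C 135.4 < F 294.9 < B 363.1 < A 441.1 < E 1894.
Counting 5 along gives B (363.1 Ma); the excerpt puts that inside the Devonian, 419.2–358.9 Ma.
Next in line is A (441.1 Ma), and 441.1 − 363.1 = 78 Myr.

B, in the Devonian; 78 million years to A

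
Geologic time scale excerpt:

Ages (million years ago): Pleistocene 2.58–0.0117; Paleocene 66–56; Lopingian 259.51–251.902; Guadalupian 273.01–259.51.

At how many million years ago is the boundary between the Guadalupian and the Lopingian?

The Guadalupian ends and the Lopingian begins at 259.51 million years ago.

259.51 million years ago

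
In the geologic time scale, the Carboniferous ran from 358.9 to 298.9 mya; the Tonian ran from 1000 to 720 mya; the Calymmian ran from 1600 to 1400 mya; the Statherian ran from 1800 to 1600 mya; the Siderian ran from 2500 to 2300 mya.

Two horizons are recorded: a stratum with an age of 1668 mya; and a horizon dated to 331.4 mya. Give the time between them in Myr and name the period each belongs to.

Elapsed time: 1668 − 331.4 = 1336.6 Myr.
1668 Ma lies within 1800–1600 Ma: Statherian.
331.4 Ma lies within 358.9–298.9 Ma: Carboniferous.

1336.6 million years apart; the first in the Statherian, the second in the Carboniferous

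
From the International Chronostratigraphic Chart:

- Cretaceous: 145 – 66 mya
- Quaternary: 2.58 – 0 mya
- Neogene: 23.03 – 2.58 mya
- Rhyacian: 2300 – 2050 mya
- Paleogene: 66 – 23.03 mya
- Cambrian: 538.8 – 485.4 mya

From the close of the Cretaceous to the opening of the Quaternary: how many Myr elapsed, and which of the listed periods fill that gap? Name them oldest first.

63.42 million years; Paleogene, Neogene

End of Cretaceous = 66 Ma; start of Quaternary = 2.58 Ma.
Gap = 66 − 2.58 = 63.42 Myr.
Periods wholly inside 66–2.58 Ma: Paleogene (66–23.03), Neogene (23.03–2.58).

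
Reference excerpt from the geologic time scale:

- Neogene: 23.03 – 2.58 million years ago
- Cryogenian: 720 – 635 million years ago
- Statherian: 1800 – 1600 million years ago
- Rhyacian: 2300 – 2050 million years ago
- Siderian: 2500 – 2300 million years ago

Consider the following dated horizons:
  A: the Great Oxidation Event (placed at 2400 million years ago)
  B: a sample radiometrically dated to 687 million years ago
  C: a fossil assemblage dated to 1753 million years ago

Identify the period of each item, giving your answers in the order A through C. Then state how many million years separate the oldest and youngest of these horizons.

Match each age against the start–end ranges in the excerpt: A = 2400 Ma → Siderian (2500–2300); B = 687 Ma → Cryogenian (720–635); C = 1753 Ma → Statherian (1800–1600).
The largest age is 2400 Ma and the smallest is 687 Ma; their difference is 1713 Myr.

A — Siderian; B — Cryogenian; C — Statherian; span 1713 million years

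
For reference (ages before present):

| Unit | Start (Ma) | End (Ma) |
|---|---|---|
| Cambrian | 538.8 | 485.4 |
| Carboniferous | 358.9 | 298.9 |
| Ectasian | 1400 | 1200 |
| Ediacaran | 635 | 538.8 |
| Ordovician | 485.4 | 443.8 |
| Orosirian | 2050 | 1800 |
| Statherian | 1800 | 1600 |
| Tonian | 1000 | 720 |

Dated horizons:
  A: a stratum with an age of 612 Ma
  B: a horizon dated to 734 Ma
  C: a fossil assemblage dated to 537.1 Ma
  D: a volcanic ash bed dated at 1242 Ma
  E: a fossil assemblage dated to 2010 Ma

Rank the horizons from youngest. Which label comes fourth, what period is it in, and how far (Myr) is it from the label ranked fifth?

Smaller Ma means younger, so youngest first: C 537.1 < A 612 < B 734 < D 1242 < E 2010.
Counting 4 along gives D (1242 Ma); the excerpt puts that inside the Ectasian, 1400–1200 Ma.
Next in line is E (2010 Ma), and 2010 − 1242 = 768 Myr.

D, in the Ectasian; 768 million years to E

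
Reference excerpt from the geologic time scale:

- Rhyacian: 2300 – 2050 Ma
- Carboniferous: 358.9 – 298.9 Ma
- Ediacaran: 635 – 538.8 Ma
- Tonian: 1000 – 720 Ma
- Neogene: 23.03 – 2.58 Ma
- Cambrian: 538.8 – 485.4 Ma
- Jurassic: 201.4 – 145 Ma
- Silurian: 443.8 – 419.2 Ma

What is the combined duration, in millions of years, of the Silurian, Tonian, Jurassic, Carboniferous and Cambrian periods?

Each duration: Silurian = 24.6; Tonian = 280; Jurassic = 56.4; Carboniferous = 60; Cambrian = 53.4.
Sum: 24.6 + 280 + 56.4 + 60 + 53.4 = 474.4 Myr.

474.4 million years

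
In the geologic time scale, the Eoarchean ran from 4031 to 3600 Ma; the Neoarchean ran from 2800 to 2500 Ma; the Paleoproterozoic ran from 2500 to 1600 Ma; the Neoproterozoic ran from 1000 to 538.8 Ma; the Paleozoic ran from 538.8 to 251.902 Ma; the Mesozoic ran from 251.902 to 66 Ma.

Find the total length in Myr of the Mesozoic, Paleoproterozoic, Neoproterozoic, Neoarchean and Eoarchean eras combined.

Duration is start − end for each: (251.902 − 66) + (2500 − 1600) + (1000 − 538.8) + (2800 − 2500) + (4031 − 3600).
That is 185.902 + 900 + 461.2 + 300 + 431, which totals 2278.102 million years.

2278.102 million years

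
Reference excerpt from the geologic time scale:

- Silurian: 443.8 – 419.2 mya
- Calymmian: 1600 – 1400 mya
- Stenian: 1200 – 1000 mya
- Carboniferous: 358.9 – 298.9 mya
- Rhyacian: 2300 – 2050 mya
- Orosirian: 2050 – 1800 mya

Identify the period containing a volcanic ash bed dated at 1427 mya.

Calymmian

1427 Ma lies between 1600 and 1400 Ma, so it falls in the Calymmian.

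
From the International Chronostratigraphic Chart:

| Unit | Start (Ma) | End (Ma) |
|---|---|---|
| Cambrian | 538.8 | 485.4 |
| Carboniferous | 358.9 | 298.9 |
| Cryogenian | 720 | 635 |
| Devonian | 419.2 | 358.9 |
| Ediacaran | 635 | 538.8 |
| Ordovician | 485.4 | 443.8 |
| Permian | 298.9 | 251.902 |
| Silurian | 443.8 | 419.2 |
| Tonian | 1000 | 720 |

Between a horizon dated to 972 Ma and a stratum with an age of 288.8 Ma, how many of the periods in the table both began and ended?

972 Ma sits inside the Tonian (1000–720) and 288.8 Ma inside the Permian (298.9–251.902); neither of those is wholly between the two dates.
The listed periods lying completely between them are Cryogenian, Ediacaran, Cambrian, Ordovician, Silurian, Devonian, Carboniferous — 7 in all.

7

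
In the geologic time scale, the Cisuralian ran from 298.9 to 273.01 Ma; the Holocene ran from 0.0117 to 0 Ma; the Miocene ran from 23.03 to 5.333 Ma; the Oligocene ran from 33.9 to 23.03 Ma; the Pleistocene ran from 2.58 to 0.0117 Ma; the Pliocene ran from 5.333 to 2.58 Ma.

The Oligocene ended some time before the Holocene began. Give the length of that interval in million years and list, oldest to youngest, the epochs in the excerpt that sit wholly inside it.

23.0183 million years; Miocene, Pliocene, Pleistocene

The Oligocene closes at 23.03 Ma and the Holocene opens at 0.0117 Ma, so the interval is 23.03 − 0.0117 = 23.0183 Myr.
An epoch fits inside if it starts at or after 23.03 Ma and ends at or before 0.0117 Ma; oldest first that gives Miocene, Pliocene, Pleistocene.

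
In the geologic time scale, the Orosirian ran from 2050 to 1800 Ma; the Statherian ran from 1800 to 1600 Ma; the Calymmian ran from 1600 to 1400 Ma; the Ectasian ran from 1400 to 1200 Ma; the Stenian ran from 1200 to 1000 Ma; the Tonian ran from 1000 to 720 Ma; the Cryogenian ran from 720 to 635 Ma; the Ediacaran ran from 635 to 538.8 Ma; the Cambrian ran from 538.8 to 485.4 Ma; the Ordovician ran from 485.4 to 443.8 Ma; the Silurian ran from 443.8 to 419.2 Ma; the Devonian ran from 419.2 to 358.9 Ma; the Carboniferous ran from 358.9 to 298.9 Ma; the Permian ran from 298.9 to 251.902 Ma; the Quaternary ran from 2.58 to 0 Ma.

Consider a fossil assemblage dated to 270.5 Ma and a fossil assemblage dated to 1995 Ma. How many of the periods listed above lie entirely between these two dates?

12

The older date is 1995 Ma and the younger is 270.5 Ma.
Periods with start < 1995 and end > 270.5 Ma: Statherian (1800–1600), Calymmian (1600–1400), Ectasian (1400–1200), Stenian (1200–1000), Tonian (1000–720), Cryogenian (720–635), Ediacaran (635–538.8), Cambrian (538.8–485.4), Ordovician (485.4–443.8), Silurian (443.8–419.2), Devonian (419.2–358.9), Carboniferous (358.9–298.9).
That is 12 complete periods.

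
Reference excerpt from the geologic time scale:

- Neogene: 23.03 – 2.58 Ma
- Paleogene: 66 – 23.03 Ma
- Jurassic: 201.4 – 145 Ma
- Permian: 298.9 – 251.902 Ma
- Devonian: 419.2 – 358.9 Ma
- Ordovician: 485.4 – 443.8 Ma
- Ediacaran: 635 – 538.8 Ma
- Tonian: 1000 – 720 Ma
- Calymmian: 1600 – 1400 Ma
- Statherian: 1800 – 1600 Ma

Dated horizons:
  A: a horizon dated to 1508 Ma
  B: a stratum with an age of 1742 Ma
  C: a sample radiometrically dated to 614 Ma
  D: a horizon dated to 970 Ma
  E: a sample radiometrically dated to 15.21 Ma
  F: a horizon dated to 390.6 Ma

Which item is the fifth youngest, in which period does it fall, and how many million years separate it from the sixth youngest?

Smaller Ma means younger, so youngest first: E 15.21 < F 390.6 < C 614 < D 970 < A 1508 < B 1742.
Counting 5 along gives A (1508 Ma); the excerpt puts that inside the Calymmian, 1600–1400 Ma.
Next in line is B (1742 Ma), and 1742 − 1508 = 234 Myr.

A, in the Calymmian; 234 million years to B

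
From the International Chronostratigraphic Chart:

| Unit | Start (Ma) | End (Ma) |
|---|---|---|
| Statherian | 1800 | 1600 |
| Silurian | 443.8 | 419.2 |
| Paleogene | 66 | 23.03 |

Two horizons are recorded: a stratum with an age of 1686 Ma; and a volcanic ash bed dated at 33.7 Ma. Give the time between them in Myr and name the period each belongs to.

1652.3 million years apart; the first in the Statherian, the second in the Paleogene

Elapsed time: 1686 − 33.7 = 1652.3 Myr.
1686 Ma lies within 1800–1600 Ma: Statherian.
33.7 Ma lies within 66–23.03 Ma: Paleogene.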